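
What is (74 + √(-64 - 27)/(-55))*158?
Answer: 11692 - 158*I*√91/55 ≈ 11692.0 - 27.404*I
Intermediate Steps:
(74 + √(-64 - 27)/(-55))*158 = (74 + √(-91)*(-1/55))*158 = (74 + (I*√91)*(-1/55))*158 = (74 - I*√91/55)*158 = 11692 - 158*I*√91/55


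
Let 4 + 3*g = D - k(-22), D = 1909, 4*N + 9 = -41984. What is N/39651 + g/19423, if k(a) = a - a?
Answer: -714916499/3080565492 ≈ -0.23207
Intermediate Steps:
k(a) = 0
N = -41993/4 (N = -9/4 + (¼)*(-41984) = -9/4 - 10496 = -41993/4 ≈ -10498.)
g = 635 (g = -4/3 + (1909 - 1*0)/3 = -4/3 + (1909 + 0)/3 = -4/3 + (⅓)*1909 = -4/3 + 1909/3 = 635)
N/39651 + g/19423 = -41993/4/39651 + 635/19423 = -41993/4*1/39651 + 635*(1/19423) = -41993/158604 + 635/19423 = -714916499/3080565492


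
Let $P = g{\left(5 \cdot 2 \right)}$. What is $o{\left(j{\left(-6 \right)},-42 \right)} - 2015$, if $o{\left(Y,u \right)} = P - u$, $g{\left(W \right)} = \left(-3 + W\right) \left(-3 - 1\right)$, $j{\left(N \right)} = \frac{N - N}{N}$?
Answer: $-2001$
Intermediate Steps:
$j{\left(N \right)} = 0$ ($j{\left(N \right)} = \frac{0}{N} = 0$)
$g{\left(W \right)} = 12 - 4 W$ ($g{\left(W \right)} = \left(-3 + W\right) \left(-4\right) = 12 - 4 W$)
$P = -28$ ($P = 12 - 4 \cdot 5 \cdot 2 = 12 - 40 = -28$)
$o{\left(Y,u \right)} = -28 - u$
$o{\left(j{\left(-6 \right)},-42 \right)} - 2015 = \left(-28 - -42\right) - 2015 = \left(-28 + 42\right) - 2015 = 14 - 2015 = -2001$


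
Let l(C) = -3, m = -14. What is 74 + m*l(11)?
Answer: 116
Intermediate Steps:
74 + m*l(11) = 74 - 14*(-3) = 74 + 42 = 116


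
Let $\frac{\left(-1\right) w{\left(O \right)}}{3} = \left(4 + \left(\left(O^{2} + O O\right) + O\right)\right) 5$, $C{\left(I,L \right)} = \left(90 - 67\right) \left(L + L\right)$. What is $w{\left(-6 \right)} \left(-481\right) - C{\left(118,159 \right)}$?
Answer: $497736$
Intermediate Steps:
$C{\left(I,L \right)} = 46 L$ ($C{\left(I,L \right)} = 23 \cdot 2 L = 46 L$)
$w{\left(O \right)} = -60 - 30 O^{2} - 15 O$ ($w{\left(O \right)} = - 3 \left(4 + \left(\left(O^{2} + O O\right) + O\right)\right) 5 = - 3 \left(4 + \left(\left(O^{2} + O^{2}\right) + O\right)\right) 5 = - 3 \left(4 + \left(2 O^{2} + O\right)\right) 5 = - 3 \left(4 + \left(O + 2 O^{2}\right)\right) 5 = - 3 \left(4 + O + 2 O^{2}\right) 5 = - 3 \left(20 + 5 O + 10 O^{2}\right) = -60 - 30 O^{2} - 15 O$)
$w{\left(-6 \right)} \left(-481\right) - C{\left(118,159 \right)} = \left(-60 - 30 \left(-6\right)^{2} - -90\right) \left(-481\right) - 46 \cdot 159 = \left(-60 - 1080 + 90\right) \left(-481\right) - 7314 = \left(-1050\right) \left(-481\right) - 7314 = 505050 - 7314 = 497736$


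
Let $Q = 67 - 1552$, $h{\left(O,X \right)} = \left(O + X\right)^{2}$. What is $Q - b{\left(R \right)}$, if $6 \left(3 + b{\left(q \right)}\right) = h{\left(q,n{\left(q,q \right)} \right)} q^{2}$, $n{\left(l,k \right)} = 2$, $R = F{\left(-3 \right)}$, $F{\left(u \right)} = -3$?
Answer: $- \frac{2967}{2} \approx -1483.5$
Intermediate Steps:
$R = -3$
$Q = -1485$ ($Q = 67 - 1552 = -1485$)
$b{\left(q \right)} = -3 + \frac{q^{2} \left(2 + q\right)^{2}}{6}$ ($b{\left(q \right)} = -3 + \frac{\left(q + 2\right)^{2} q^{2}}{6} = -3 + \frac{\left(2 + q\right)^{2} q^{2}}{6} = -3 + \frac{q^{2} \left(2 + q\right)^{2}}{6}$)
$Q - b{\left(R \right)} = -1485 - \left(-3 + \frac{\left(-3\right)^{2} \left(2 - 3\right)^{2}}{6}\right) = -1485 - \left(-3 + \frac{1}{6} \cdot 9 \left(-1\right)^{2}\right) = -1485 - \left(-3 + \frac{1}{6} \cdot 9 \cdot 1\right) = -1485 - \left(-3 + \frac{3}{2}\right) = -1485 - - \frac{3}{2} = -1485 + \frac{3}{2} = - \frac{2967}{2}$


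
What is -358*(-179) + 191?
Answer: 64273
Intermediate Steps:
-358*(-179) + 191 = 64082 + 191 = 64273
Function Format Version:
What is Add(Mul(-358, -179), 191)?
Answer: 64273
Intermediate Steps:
Add(Mul(-358, -179), 191) = Add(64082, 191) = 64273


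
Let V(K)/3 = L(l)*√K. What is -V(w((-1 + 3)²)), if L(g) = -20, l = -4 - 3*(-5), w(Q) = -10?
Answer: 60*I*√10 ≈ 189.74*I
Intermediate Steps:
l = 11 (l = -4 + 15 = 11)
V(K) = -60*√K (V(K) = 3*(-20*√K) = -60*√K)
-V(w((-1 + 3)²)) = -(-60)*√(-10) = -(-60)*I*√10 = 60*I*√10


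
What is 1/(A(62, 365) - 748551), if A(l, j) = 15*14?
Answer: -1/748341 ≈ -1.3363e-6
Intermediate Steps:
A(l, j) = 210
1/(A(62, 365) - 748551) = 1/(210 - 748551) = 1/(-748341) = -1/748341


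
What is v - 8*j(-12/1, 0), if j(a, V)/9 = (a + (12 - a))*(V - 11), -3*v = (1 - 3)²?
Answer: 28508/3 ≈ 9502.7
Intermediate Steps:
v = -4/3 (v = -(1 - 3)²/3 = -⅓*(-2)² = -⅓*4 = -4/3 ≈ -1.3333)
j(a, V) = -1188 + 108*V (j(a, V) = 9*((a + (12 - a))*(V - 11)) = 9*(12*(-11 + V)) = 9*(-132 + 12*V) = -1188 + 108*V)
v - 8*j(-12/1, 0) = -4/3 - 8*(-1188 + 108*0) = -4/3 - 8*(-1188 + 0) = -4/3 - 8*(-1188) = -4/3 + 9504 = 28508/3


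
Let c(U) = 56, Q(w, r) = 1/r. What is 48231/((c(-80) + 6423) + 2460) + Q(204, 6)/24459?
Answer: 7078101113/1311834006 ≈ 5.3956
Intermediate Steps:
48231/((c(-80) + 6423) + 2460) + Q(204, 6)/24459 = 48231/((56 + 6423) + 2460) + 1/(6*24459) = 48231/(6479 + 2460) + (1/6)*(1/24459) = 48231/8939 + 1/146754 = 7078101113/1311834006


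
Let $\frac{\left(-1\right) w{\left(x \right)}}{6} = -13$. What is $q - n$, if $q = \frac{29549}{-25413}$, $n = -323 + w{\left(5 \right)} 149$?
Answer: $- \frac{287171036}{25413} \approx -11300.0$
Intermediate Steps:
$w{\left(x \right)} = 78$ ($w{\left(x \right)} = \left(-6\right) \left(-13\right) = 78$)
$n = 11299$ ($n = -323 + 78 \cdot 149 = -323 + 11622 = 11299$)
$q = - \frac{29549}{25413}$ ($q = 29549 \left(- \frac{1}{25413}\right) = - \frac{29549}{25413} \approx -1.1628$)
$q - n = - \frac{29549}{25413} - 11299 = - \frac{287171036}{25413}$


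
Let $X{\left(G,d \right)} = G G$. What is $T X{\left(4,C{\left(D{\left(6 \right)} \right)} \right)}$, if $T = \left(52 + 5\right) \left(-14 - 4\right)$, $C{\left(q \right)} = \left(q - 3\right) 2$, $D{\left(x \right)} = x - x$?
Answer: $-16416$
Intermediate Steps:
$D{\left(x \right)} = 0$
$C{\left(q \right)} = -6 + 2 q$ ($C{\left(q \right)} = \left(-3 + q\right) 2 = -6 + 2 q$)
$X{\left(G,d \right)} = G^{2}$
$T = -1026$ ($T = 57 \left(-14 - 4\right) = 57 \left(-18\right) = -1026$)
$T X{\left(4,C{\left(D{\left(6 \right)} \right)} \right)} = - 1026 \cdot 4^{2} = \left(-1026\right) 16 = -16416$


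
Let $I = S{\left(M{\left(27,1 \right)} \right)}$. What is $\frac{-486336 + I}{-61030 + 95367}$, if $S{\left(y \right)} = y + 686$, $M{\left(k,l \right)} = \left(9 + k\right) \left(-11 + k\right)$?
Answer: $- \frac{485074}{34337} \approx -14.127$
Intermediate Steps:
$M{\left(k,l \right)} = \left(-11 + k\right) \left(9 + k\right)$
$S{\left(y \right)} = 686 + y$
$I = 1262$ ($I = 686 - \left(153 - 729\right) = 686 - -576 = 686 + 576 = 1262$)
$\frac{-486336 + I}{-61030 + 95367} = \frac{-486336 + 1262}{-61030 + 95367} = - \frac{485074}{34337}$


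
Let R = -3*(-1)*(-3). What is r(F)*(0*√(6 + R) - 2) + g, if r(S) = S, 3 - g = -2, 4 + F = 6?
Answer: 1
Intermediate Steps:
F = 2 (F = -4 + 6 = 2)
R = -9 (R = 3*(-3) = -9)
g = 5 (g = 3 - 1*(-2) = 3 + 2 = 5)
r(F)*(0*√(6 + R) - 2) + g = 2*(0*√(6 - 9) - 2) + 5 = 2*(0*√(-3) - 2) + 5 = 2*(0*(I*√3) - 2) + 5 = 2*(0 - 2) + 5 = 2*(-2) + 5 = -4 + 5 = 1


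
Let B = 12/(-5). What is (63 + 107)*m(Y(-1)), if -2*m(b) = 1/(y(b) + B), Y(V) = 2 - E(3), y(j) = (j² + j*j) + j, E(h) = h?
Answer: 425/7 ≈ 60.714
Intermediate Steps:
y(j) = j + 2*j² (y(j) = (j² + j²) + j = 2*j² + j = j + 2*j²)
Y(V) = -1 (Y(V) = 2 - 1*3 = 2 - 3 = -1)
B = -12/5 (B = 12*(-⅕) = -12/5 ≈ -2.4000)
m(b) = -1/(2*(-12/5 + b*(1 + 2*b))) (m(b) = -1/(2*(b*(1 + 2*b) - 12/5)) = -1/(2*(-12/5 + b*(1 + 2*b))))
(63 + 107)*m(Y(-1)) = (63 + 107)*(-5/(-24 + 10*(-1)*(1 + 2*(-1)))) = 170*(-5/(-24 + 10*(-1)*(1 - 2))) = 170*(-5/(-24 + 10*(-1)*(-1))) = 170*(-5/(-24 + 10)) = 170*(-5/(-14)) = 170*(-5*(-1/14)) = 170*(5/14) = 425/7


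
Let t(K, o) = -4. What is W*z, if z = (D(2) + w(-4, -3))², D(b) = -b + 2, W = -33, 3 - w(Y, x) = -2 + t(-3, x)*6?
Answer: -27753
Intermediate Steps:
w(Y, x) = 29 (w(Y, x) = 3 - (-2 - 4*6) = 3 - (-2 - 24) = 3 - 1*(-26) = 3 + 26 = 29)
D(b) = 2 - b
z = 841 (z = ((2 - 1*2) + 29)² = ((2 - 2) + 29)² = (0 + 29)² = 29² = 841)
W*z = -33*841 = -27753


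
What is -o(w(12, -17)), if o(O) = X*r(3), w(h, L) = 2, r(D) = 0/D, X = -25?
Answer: 0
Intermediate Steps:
r(D) = 0
o(O) = 0 (o(O) = -25*0 = 0)
-o(w(12, -17)) = -1*0 = 0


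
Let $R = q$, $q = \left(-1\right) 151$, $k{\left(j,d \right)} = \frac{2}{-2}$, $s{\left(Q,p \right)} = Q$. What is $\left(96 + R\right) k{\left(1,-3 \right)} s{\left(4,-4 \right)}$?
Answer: $220$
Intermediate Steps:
$k{\left(j,d \right)} = -1$ ($k{\left(j,d \right)} = 2 \left(- \frac{1}{2}\right) = -1$)
$q = -151$
$R = -151$
$\left(96 + R\right) k{\left(1,-3 \right)} s{\left(4,-4 \right)} = \left(96 - 151\right) \left(\left(-1\right) 4\right) = \left(-55\right) \left(-4\right) = 220$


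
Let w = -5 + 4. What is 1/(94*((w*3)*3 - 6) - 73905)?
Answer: -1/75315 ≈ -1.3278e-5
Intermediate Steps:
w = -1
1/(94*((w*3)*3 - 6) - 73905) = 1/(94*(-1*3*3 - 6) - 73905) = 1/(94*(-3*3 - 6) - 73905) = 1/(94*(-9 - 6) - 73905) = 1/(94*(-15) - 73905) = 1/(-1410 - 73905) = 1/(-75315) = -1/75315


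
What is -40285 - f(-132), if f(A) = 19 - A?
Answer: -40436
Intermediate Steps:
-40285 - f(-132) = -40285 - (19 - 1*(-132)) = -40285 - (19 + 132) = -40285 - 1*151 = -40285 - 151 = -40436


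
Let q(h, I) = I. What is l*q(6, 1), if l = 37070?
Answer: 37070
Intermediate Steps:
l*q(6, 1) = 37070*1 = 37070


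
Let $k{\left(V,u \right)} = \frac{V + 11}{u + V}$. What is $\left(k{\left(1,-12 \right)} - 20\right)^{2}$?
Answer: $\frac{53824}{121} \approx 444.83$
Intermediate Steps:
$k{\left(V,u \right)} = \frac{11 + V}{V + u}$
$\left(k{\left(1,-12 \right)} - 20\right)^{2} = \left(\frac{11 + 1}{1 - 12} - 20\right)^{2} = \left(\frac{1}{-11} \cdot 12 - 20\right)^{2} = \left(\left(- \frac{1}{11}\right) 12 - 20\right)^{2} = \left(- \frac{12}{11} - 20\right)^{2} = \left(- \frac{232}{11}\right)^{2} = \frac{53824}{121}$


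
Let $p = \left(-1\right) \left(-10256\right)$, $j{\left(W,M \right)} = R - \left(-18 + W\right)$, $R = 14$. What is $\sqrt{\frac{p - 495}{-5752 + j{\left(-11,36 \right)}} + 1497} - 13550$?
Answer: $-13550 + \frac{2 \sqrt{12183879477}}{5709} \approx -13511.0$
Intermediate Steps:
$j{\left(W,M \right)} = 32 - W$ ($j{\left(W,M \right)} = 14 - \left(-18 + W\right) = 32 - W$)
$p = 10256$
$\sqrt{\frac{p - 495}{-5752 + j{\left(-11,36 \right)}} + 1497} - 13550 = \sqrt{\frac{10256 - 495}{-5752 + \left(32 - -11\right)} + 1497} - 13550 = \sqrt{\frac{9761}{-5752 + \left(32 + 11\right)} + 1497} - 13550 = \sqrt{\frac{9761}{-5752 + 43} + 1497} - 13550 = \sqrt{\frac{9761}{-5709} + 1497} - 13550 = \sqrt{9761 \left(- \frac{1}{5709}\right) + 1497} - 13550 = \sqrt{- \frac{9761}{5709} + 1497} - 13550 = \sqrt{\frac{8536612}{5709}} - 13550 = \frac{2 \sqrt{12183879477}}{5709} - 13550 = -13550 + \frac{2 \sqrt{12183879477}}{5709}$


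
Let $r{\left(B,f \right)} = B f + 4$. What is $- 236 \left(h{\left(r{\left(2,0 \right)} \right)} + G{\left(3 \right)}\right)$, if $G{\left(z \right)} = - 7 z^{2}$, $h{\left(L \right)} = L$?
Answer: $13924$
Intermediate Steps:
$r{\left(B,f \right)} = 4 + B f$
$- 236 \left(h{\left(r{\left(2,0 \right)} \right)} + G{\left(3 \right)}\right) = - 236 \left(\left(4 + 2 \cdot 0\right) - 7 \cdot 3^{2}\right) = - 236 \left(\left(4 + 0\right) - 63\right) = - 236 \left(4 - 63\right) = \left(-236\right) \left(-59\right) = 13924$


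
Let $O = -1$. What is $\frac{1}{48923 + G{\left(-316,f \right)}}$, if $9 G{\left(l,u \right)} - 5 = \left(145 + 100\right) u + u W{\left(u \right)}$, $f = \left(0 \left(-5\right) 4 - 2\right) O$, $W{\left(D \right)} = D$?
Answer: $\frac{9}{440806} \approx 2.0417 \cdot 10^{-5}$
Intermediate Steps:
$f = 2$ ($f = \left(0 \left(-5\right) 4 - 2\right) \left(-1\right) = \left(0 \cdot 4 - 2\right) \left(-1\right) = \left(0 - 2\right) \left(-1\right) = \left(-2\right) \left(-1\right) = 2$)
$G{\left(l,u \right)} = \frac{5}{9} + \frac{u^{2}}{9} + \frac{245 u}{9}$ ($G{\left(l,u \right)} = \frac{5}{9} + \frac{\left(145 + 100\right) u + u u}{9} = \frac{5}{9} + \frac{245 u + u^{2}}{9} = \frac{5}{9} + \frac{u^{2} + 245 u}{9} = \frac{5}{9} + \left(\frac{u^{2}}{9} + \frac{245 u}{9}\right) = \frac{5}{9} + \frac{u^{2}}{9} + \frac{245 u}{9}$)
$\frac{1}{48923 + G{\left(-316,f \right)}} = \frac{1}{48923 + \left(\frac{5}{9} + \frac{2^{2}}{9} + \frac{245}{9} \cdot 2\right)} = \frac{1}{48923 + \left(\frac{5}{9} + \frac{1}{9} \cdot 4 + \frac{490}{9}\right)} = \frac{1}{48923 + \left(\frac{5}{9} + \frac{4}{9} + \frac{490}{9}\right)} = \frac{1}{48923 + \frac{499}{9}} = \frac{1}{\frac{440806}{9}} = \frac{9}{440806}$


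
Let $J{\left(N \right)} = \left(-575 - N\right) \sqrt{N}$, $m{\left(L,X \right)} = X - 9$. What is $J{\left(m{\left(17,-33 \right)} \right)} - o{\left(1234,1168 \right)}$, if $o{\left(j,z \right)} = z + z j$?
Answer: $-1442480 - 533 i \sqrt{42} \approx -1.4425 \cdot 10^{6} - 3454.2 i$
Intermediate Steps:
$m{\left(L,X \right)} = -9 + X$
$o{\left(j,z \right)} = z + j z$
$J{\left(N \right)} = \sqrt{N} \left(-575 - N\right)$
$J{\left(m{\left(17,-33 \right)} \right)} - o{\left(1234,1168 \right)} = \sqrt{-9 - 33} \left(-575 - \left(-9 - 33\right)\right) - 1168 \left(1 + 1234\right) = \sqrt{-42} \left(-575 - -42\right) - 1168 \cdot 1235 = i \sqrt{42} \left(-575 + 42\right) - 1442480 = i \sqrt{42} \left(-533\right) - 1442480 = - 533 i \sqrt{42} - 1442480 = -1442480 - 533 i \sqrt{42}$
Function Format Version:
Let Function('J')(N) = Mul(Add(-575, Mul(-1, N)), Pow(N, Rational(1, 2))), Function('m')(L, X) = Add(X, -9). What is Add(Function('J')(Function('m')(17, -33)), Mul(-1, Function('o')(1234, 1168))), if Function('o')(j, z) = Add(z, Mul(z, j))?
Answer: Add(-1442480, Mul(-533, I, Pow(42, Rational(1, 2)))) ≈ Add(-1.4425e+6, Mul(-3454.2, I))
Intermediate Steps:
Function('m')(L, X) = Add(-9, X)
Function('o')(j, z) = Add(z, Mul(j, z))
Function('J')(N) = Mul(Pow(N, Rational(1, 2)), Add(-575, Mul(-1, N)))
Add(Function('J')(Function('m')(17, -33)), Mul(-1, Function('o')(1234, 1168))) = Add(Mul(Pow(Add(-9, -33), Rational(1, 2)), Add(-575, Mul(-1, Add(-9, -33)))), Mul(-1, Mul(1168, Add(1, 1234)))) = Add(Mul(Pow(-42, Rational(1, 2)), Add(-575, Mul(-1, -42))), Mul(-1, Mul(1168, 1235))) = Add(Mul(Mul(I, Pow(42, Rational(1, 2))), Add(-575, 42)), Mul(-1, 1442480)) = Add(Mul(Mul(I, Pow(42, Rational(1, 2))), -533), -1442480) = Add(Mul(-533, I, Pow(42, Rational(1, 2))), -1442480) = Add(-1442480, Mul(-533, I, Pow(42, Rational(1, 2))))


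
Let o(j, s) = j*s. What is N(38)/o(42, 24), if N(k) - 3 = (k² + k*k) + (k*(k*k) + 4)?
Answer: 57767/1008 ≈ 57.309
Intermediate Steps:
N(k) = 7 + k³ + 2*k² (N(k) = 3 + ((k² + k*k) + (k*(k*k) + 4)) = 3 + ((k² + k²) + (k*k² + 4)) = 3 + (2*k² + (k³ + 4)) = 3 + (2*k² + (4 + k³)) = 3 + (4 + k³ + 2*k²) = 7 + k³ + 2*k²)
N(38)/o(42, 24) = (7 + 38³ + 2*38²)/((42*24)) = (7 + 54872 + 2*1444)/1008 = (7 + 54872 + 2888)*(1/1008) = 57767*(1/1008) = 57767/1008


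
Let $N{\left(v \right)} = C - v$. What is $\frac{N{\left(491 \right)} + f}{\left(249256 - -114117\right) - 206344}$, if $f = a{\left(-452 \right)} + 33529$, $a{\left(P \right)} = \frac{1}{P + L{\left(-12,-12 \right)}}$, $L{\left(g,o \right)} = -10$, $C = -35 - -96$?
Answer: $\frac{15291737}{72547398} \approx 0.21078$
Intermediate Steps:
$C = 61$ ($C = -35 + 96 = 61$)
$N{\left(v \right)} = 61 - v$
$a{\left(P \right)} = \frac{1}{-10 + P}$ ($a{\left(P \right)} = \frac{1}{P - 10} = \frac{1}{-10 + P}$)
$f = \frac{15490397}{462}$ ($f = \frac{1}{-10 - 452} + 33529 = \frac{1}{-462} + 33529 = - \frac{1}{462} + 33529 = \frac{15490397}{462} \approx 33529.0$)
$\frac{N{\left(491 \right)} + f}{\left(249256 - -114117\right) - 206344} = \frac{\left(61 - 491\right) + \frac{15490397}{462}}{\left(249256 - -114117\right) - 206344} = \frac{\left(61 - 491\right) + \frac{15490397}{462}}{\left(249256 + 114117\right) - 206344} = \frac{-430 + \frac{15490397}{462}}{363373 - 206344} = \frac{15291737}{462 \cdot 157029} = \frac{15291737}{462} \cdot \frac{1}{157029} = \frac{15291737}{72547398}$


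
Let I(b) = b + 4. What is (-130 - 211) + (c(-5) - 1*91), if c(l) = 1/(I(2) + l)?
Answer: -431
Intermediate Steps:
I(b) = 4 + b
c(l) = 1/(6 + l) (c(l) = 1/((4 + 2) + l) = 1/(6 + l))
(-130 - 211) + (c(-5) - 1*91) = (-130 - 211) + (1/(6 - 5) - 1*91) = -341 + (1/1 - 91) = -341 + (1 - 91) = -341 - 90 = -431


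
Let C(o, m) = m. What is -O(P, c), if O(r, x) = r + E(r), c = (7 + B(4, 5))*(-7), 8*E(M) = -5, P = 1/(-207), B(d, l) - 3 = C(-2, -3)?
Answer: 1043/1656 ≈ 0.62983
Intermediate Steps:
B(d, l) = 0 (B(d, l) = 3 - 3 = 0)
P = -1/207 ≈ -0.0048309
E(M) = -5/8 (E(M) = (⅛)*(-5) = -5/8)
c = -49 (c = (7 + 0)*(-7) = 7*(-7) = -49)
O(r, x) = -5/8 + r (O(r, x) = r - 5/8 = -5/8 + r)
-O(P, c) = -(-5/8 - 1/207) = -1*(-1043/1656) = 1043/1656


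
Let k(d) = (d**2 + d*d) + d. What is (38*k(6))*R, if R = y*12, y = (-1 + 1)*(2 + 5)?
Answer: 0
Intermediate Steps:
k(d) = d + 2*d**2 (k(d) = (d**2 + d**2) + d = 2*d**2 + d = d + 2*d**2)
y = 0 (y = 0*7 = 0)
R = 0 (R = 0*12 = 0)
(38*k(6))*R = (38*(6*(1 + 2*6)))*0 = (38*(6*(1 + 12)))*0 = (38*(6*13))*0 = (38*78)*0 = 2964*0 = 0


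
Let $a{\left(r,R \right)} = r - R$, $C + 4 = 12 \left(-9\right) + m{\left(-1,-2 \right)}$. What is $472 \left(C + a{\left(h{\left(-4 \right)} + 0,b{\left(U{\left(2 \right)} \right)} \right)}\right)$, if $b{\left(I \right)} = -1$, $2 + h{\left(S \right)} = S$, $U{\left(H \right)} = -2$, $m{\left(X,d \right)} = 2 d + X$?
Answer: $-57584$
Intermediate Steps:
$m{\left(X,d \right)} = X + 2 d$
$h{\left(S \right)} = -2 + S$
$C = -117$ ($C = -4 + \left(12 \left(-9\right) + \left(-1 + 2 \left(-2\right)\right)\right) = -4 - 113 = -117$)
$472 \left(C + a{\left(h{\left(-4 \right)} + 0,b{\left(U{\left(2 \right)} \right)} \right)}\right) = 472 \left(-117 + \left(\left(\left(-2 - 4\right) + 0\right) - -1\right)\right) = 472 \left(-117 + \left(\left(-6 + 0\right) + 1\right)\right) = 472 \left(-117 + \left(-6 + 1\right)\right) = 472 \left(-117 - 5\right) = 472 \left(-122\right) = -57584$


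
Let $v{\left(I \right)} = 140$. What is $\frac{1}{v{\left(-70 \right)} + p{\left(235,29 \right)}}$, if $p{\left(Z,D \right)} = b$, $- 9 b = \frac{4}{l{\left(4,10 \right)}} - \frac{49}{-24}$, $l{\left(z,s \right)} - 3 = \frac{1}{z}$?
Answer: $\frac{2808}{392099} \approx 0.0071615$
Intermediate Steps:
$l{\left(z,s \right)} = 3 + \frac{1}{z}$
$b = - \frac{1021}{2808}$ ($b = - \frac{\frac{4}{3 + \frac{1}{4}} - \frac{49}{-24}}{9} = - \frac{\frac{4}{3 + \frac{1}{4}} - - \frac{49}{24}}{9} = - \frac{\frac{4}{\frac{13}{4}} + \frac{49}{24}}{9} = - \frac{4 \cdot \frac{4}{13} + \frac{49}{24}}{9} = - \frac{\frac{16}{13} + \frac{49}{24}}{9} = \left(- \frac{1}{9}\right) \frac{1021}{312} = - \frac{1021}{2808} \approx -0.3636$)
$p{\left(Z,D \right)} = - \frac{1021}{2808}$
$\frac{1}{v{\left(-70 \right)} + p{\left(235,29 \right)}} = \frac{1}{140 - \frac{1021}{2808}} = \frac{1}{\frac{392099}{2808}} = \frac{2808}{392099}$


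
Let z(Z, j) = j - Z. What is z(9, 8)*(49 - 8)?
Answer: -41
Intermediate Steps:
z(9, 8)*(49 - 8) = (8 - 1*9)*(49 - 8) = (8 - 9)*41 = -1*41 = -41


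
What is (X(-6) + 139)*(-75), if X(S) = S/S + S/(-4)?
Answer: -21225/2 ≈ -10613.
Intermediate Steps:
X(S) = 1 - S/4 (X(S) = 1 + S*(-¼) = 1 - S/4)
(X(-6) + 139)*(-75) = ((1 - ¼*(-6)) + 139)*(-75) = ((1 + 3/2) + 139)*(-75) = (5/2 + 139)*(-75) = (283/2)*(-75) = -21225/2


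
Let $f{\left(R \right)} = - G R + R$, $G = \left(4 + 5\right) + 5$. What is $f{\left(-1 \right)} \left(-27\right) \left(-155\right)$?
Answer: $54405$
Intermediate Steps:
$G = 14$ ($G = 9 + 5 = 14$)
$f{\left(R \right)} = - 13 R$ ($f{\left(R \right)} = \left(-1\right) 14 R + R = - 14 R + R = - 13 R$)
$f{\left(-1 \right)} \left(-27\right) \left(-155\right) = \left(-13\right) \left(-1\right) \left(-27\right) \left(-155\right) = 13 \left(-27\right) \left(-155\right) = \left(-351\right) \left(-155\right) = 54405$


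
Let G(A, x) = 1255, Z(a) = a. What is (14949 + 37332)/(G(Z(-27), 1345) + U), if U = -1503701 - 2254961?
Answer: -17427/1252469 ≈ -0.013914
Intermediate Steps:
U = -3758662
(14949 + 37332)/(G(Z(-27), 1345) + U) = (14949 + 37332)/(1255 - 3758662) = 52281/(-3757407) = 52281*(-1/3757407) = -17427/1252469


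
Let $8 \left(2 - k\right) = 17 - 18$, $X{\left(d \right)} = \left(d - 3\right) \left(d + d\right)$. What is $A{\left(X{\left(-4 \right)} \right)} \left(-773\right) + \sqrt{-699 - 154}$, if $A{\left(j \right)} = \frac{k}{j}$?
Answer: $- \frac{13141}{448} + i \sqrt{853} \approx -29.333 + 29.206 i$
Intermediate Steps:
$X{\left(d \right)} = 2 d \left(-3 + d\right)$ ($X{\left(d \right)} = \left(-3 + d\right) 2 d = 2 d \left(-3 + d\right)$)
$k = \frac{17}{8}$ ($k = 2 - \frac{17 - 18}{8} = 2 - - \frac{1}{8} = 2 + \frac{1}{8} = \frac{17}{8} \approx 2.125$)
$A{\left(j \right)} = \frac{17}{8 j}$
$A{\left(X{\left(-4 \right)} \right)} \left(-773\right) + \sqrt{-699 - 154} = \frac{17}{8 \cdot 2 \left(-4\right) \left(-3 - 4\right)} \left(-773\right) + \sqrt{-699 - 154} = \frac{17}{8 \cdot 2 \left(-4\right) \left(-7\right)} \left(-773\right) + \sqrt{-853} = \frac{17}{8 \cdot 56} \left(-773\right) + i \sqrt{853} = \frac{17}{8} \cdot \frac{1}{56} \left(-773\right) + i \sqrt{853} = \frac{17}{448} \left(-773\right) + i \sqrt{853} = - \frac{13141}{448} + i \sqrt{853}$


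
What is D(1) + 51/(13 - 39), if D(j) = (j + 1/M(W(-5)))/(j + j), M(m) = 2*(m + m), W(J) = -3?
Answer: -469/312 ≈ -1.5032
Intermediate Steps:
M(m) = 4*m (M(m) = 2*(2*m) = 4*m)
D(j) = (-1/12 + j)/(2*j) (D(j) = (j + 1/(4*(-3)))/(j + j) = (j + 1/(-12))/((2*j)) = (j - 1/12)*(1/(2*j)) = (-1/12 + j)*(1/(2*j)) = (-1/12 + j)/(2*j))
D(1) + 51/(13 - 39) = (1/24)*(-1 + 12*1)/1 + 51/(13 - 39) = (1/24)*1*(-1 + 12) + 51/(-26) = (1/24)*1*11 - 1/26*51 = 11/24 - 51/26 = -469/312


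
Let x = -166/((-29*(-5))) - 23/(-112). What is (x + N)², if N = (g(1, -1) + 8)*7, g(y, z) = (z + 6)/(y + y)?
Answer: 1388586494689/263737600 ≈ 5265.0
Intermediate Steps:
g(y, z) = (6 + z)/(2*y) (g(y, z) = (6 + z)/((2*y)) = (6 + z)*(1/(2*y)) = (6 + z)/(2*y))
N = 147/2 (N = ((½)*(6 - 1)/1 + 8)*7 = ((½)*1*5 + 8)*7 = (5/2 + 8)*7 = (21/2)*7 = 147/2 ≈ 73.500)
x = -15257/16240 (x = -166/145 - 23*(-1/112) = -166*1/145 + 23/112 = -166/145 + 23/112 = -15257/16240 ≈ -0.93947)
(x + N)² = (-15257/16240 + 147/2)² = (1178383/16240)² = 1388586494689/263737600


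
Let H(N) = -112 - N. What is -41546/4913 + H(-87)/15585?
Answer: -129523447/15313821 ≈ -8.4579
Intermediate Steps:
-41546/4913 + H(-87)/15585 = -41546/4913 + (-112 - 1*(-87))/15585 = -41546*1/4913 + (-112 + 87)*(1/15585) = -41546/4913 - 25*1/15585 = -41546/4913 - 5/3117 = -129523447/15313821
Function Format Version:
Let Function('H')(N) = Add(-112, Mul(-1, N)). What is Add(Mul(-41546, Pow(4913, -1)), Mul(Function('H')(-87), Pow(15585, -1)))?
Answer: Rational(-129523447, 15313821) ≈ -8.4579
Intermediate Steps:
Add(Mul(-41546, Pow(4913, -1)), Mul(Function('H')(-87), Pow(15585, -1))) = Add(Mul(-41546, Pow(4913, -1)), Mul(Add(-112, Mul(-1, -87)), Pow(15585, -1))) = Add(Mul(-41546, Rational(1, 4913)), Mul(Add(-112, 87), Rational(1, 15585))) = Add(Rational(-41546, 4913), Mul(-25, Rational(1, 15585))) = Add(Rational(-41546, 4913), Rational(-5, 3117)) = Rational(-129523447, 15313821)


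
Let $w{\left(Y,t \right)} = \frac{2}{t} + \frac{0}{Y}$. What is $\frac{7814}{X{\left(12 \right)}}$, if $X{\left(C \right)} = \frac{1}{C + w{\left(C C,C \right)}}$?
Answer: $\frac{285211}{3} \approx 95070.0$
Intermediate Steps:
$w{\left(Y,t \right)} = \frac{2}{t}$ ($w{\left(Y,t \right)} = \frac{2}{t} + 0 = \frac{2}{t}$)
$X{\left(C \right)} = \frac{1}{C + \frac{2}{C}}$
$\frac{7814}{X{\left(12 \right)}} = \frac{7814}{12 \frac{1}{2 + 12^{2}}} = \frac{7814}{12 \frac{1}{2 + 144}} = \frac{7814}{12 \cdot \frac{1}{146}} = \frac{7814}{\frac{6}{73}} = 7814 \cdot \frac{73}{6} = \frac{285211}{3}$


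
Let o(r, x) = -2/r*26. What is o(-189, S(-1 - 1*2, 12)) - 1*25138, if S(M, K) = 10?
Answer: -4751030/189 ≈ -25138.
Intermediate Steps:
o(r, x) = -52/r
o(-189, S(-1 - 1*2, 12)) - 1*25138 = -52/(-189) - 1*25138 = -52*(-1/189) - 25138 = 52/189 - 25138 = -4751030/189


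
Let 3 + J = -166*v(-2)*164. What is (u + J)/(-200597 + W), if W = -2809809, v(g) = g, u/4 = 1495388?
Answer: -6035997/3010406 ≈ -2.0050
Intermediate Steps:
u = 5981552 (u = 4*1495388 = 5981552)
J = 54445 (J = -3 - 166*(-2)*164 = -3 + 332*164 = -3 + 54448 = 54445)
(u + J)/(-200597 + W) = (5981552 + 54445)/(-200597 - 2809809) = 6035997/(-3010406) = 6035997*(-1/3010406) = -6035997/3010406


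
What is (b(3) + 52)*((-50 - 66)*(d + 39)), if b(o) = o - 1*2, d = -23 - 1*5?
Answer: -67628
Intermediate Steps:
d = -28 (d = -23 - 5 = -28)
b(o) = -2 + o (b(o) = o - 2 = -2 + o)
(b(3) + 52)*((-50 - 66)*(d + 39)) = ((-2 + 3) + 52)*((-50 - 66)*(-28 + 39)) = (1 + 52)*(-116*11) = 53*(-1276) = -67628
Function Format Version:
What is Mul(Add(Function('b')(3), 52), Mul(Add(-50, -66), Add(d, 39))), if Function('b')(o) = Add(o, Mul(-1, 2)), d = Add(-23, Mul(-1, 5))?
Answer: -67628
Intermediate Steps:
d = -28 (d = Add(-23, -5) = -28)
Function('b')(o) = Add(-2, o) (Function('b')(o) = Add(o, -2) = Add(-2, o))
Mul(Add(Function('b')(3), 52), Mul(Add(-50, -66), Add(d, 39))) = Mul(Add(Add(-2, 3), 52), Mul(Add(-50, -66), Add(-28, 39))) = Mul(Add(1, 52), Mul(-116, 11)) = Mul(53, -1276) = -67628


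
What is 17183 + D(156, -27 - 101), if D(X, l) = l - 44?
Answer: 17011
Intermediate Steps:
D(X, l) = -44 + l
17183 + D(156, -27 - 101) = 17183 + (-44 + (-27 - 101)) = 17183 + (-44 - 128) = 17183 - 172 = 17011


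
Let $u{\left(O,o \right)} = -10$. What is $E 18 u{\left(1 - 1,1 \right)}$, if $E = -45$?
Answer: $8100$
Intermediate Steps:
$E 18 u{\left(1 - 1,1 \right)} = \left(-45\right) 18 \left(-10\right) = \left(-810\right) \left(-10\right) = 8100$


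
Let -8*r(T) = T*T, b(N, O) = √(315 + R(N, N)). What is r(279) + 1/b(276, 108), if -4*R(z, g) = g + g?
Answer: -77841/8 + √177/177 ≈ -9730.0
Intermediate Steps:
R(z, g) = -g/2 (R(z, g) = -(g + g)/4 = -g/2)
b(N, O) = √(315 - N/2)
r(T) = -T²/8 (r(T) = -T*T/8 = -T²/8)
r(279) + 1/b(276, 108) = -⅛*279² + 1/(√(1260 - 2*276)/2) = -⅛*77841 + 1/(√(1260 - 552)/2) = -77841/8 + 1/(√708/2) = -77841/8 + 1/((2*√177)/2) = -77841/8 + 1/(√177) = -77841/8 + √177/177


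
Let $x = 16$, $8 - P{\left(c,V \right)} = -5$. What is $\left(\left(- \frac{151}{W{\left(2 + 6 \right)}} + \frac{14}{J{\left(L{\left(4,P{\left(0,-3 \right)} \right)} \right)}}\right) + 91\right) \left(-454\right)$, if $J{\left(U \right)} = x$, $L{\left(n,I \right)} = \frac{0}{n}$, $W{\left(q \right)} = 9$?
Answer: $- \frac{1227389}{36} \approx -34094.0$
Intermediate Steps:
$P{\left(c,V \right)} = 13$ ($P{\left(c,V \right)} = 8 - -5 = 8 + 5 = 13$)
$L{\left(n,I \right)} = 0$
$J{\left(U \right)} = 16$
$\left(\left(- \frac{151}{W{\left(2 + 6 \right)}} + \frac{14}{J{\left(L{\left(4,P{\left(0,-3 \right)} \right)} \right)}}\right) + 91\right) \left(-454\right) = \left(\left(- \frac{151}{9} + \frac{14}{16}\right) + 91\right) \left(-454\right) = \left(\left(\left(-151\right) \frac{1}{9} + 14 \cdot \frac{1}{16}\right) + 91\right) \left(-454\right) = \left(\left(- \frac{151}{9} + \frac{7}{8}\right) + 91\right) \left(-454\right) = \left(- \frac{1145}{72} + 91\right) \left(-454\right) = \frac{5407}{72} \left(-454\right) = - \frac{1227389}{36}$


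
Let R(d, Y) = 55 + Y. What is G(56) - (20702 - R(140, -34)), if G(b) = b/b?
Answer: -20680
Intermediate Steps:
G(b) = 1
G(56) - (20702 - R(140, -34)) = 1 - (20702 - (55 - 34)) = 1 - (20702 - 1*21) = 1 - (20702 - 21) = 1 - 1*20681 = 1 - 20681 = -20680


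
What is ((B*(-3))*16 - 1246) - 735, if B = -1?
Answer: -1933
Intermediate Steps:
((B*(-3))*16 - 1246) - 735 = (-1*(-3)*16 - 1246) - 735 = (3*16 - 1246) - 735 = (48 - 1246) - 735 = -1198 - 735 = -1933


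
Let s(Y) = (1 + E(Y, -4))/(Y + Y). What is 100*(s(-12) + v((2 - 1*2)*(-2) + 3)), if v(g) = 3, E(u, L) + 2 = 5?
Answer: 850/3 ≈ 283.33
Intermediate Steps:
E(u, L) = 3 (E(u, L) = -2 + 5 = 3)
s(Y) = 2/Y (s(Y) = (1 + 3)/(Y + Y) = 4/((2*Y)) = 4*(1/(2*Y)) = 2/Y)
100*(s(-12) + v((2 - 1*2)*(-2) + 3)) = 100*(2/(-12) + 3) = 100*(2*(-1/12) + 3) = 100*(-1/6 + 3) = 100*(17/6) = 850/3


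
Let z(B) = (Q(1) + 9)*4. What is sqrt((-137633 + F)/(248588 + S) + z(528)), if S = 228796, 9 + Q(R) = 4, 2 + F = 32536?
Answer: sqrt(99893198730)/79564 ≈ 3.9724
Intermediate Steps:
F = 32534 (F = -2 + 32536 = 32534)
Q(R) = -5 (Q(R) = -9 + 4 = -5)
z(B) = 16 (z(B) = (-5 + 9)*4 = 4*4 = 16)
sqrt((-137633 + F)/(248588 + S) + z(528)) = sqrt((-137633 + 32534)/(248588 + 228796) + 16) = sqrt(-105099/477384 + 16) = sqrt(-105099*1/477384 + 16) = sqrt(-35033/159128 + 16) = sqrt(2511015/159128) = sqrt(99893198730)/79564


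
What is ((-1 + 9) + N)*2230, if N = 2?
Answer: 22300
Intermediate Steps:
((-1 + 9) + N)*2230 = ((-1 + 9) + 2)*2230 = (8 + 2)*2230 = 10*2230 = 22300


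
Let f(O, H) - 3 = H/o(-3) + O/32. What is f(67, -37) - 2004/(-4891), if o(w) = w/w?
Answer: -4929583/156512 ≈ -31.497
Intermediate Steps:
o(w) = 1
f(O, H) = 3 + H + O/32 (f(O, H) = 3 + (H/1 + O/32) = 3 + (H*1 + O*(1/32)) = 3 + (H + O/32) = 3 + H + O/32)
f(67, -37) - 2004/(-4891) = (3 - 37 + (1/32)*67) - 2004/(-4891) = (3 - 37 + 67/32) - 2004*(-1/4891) = -1021/32 + 2004/4891 = -4929583/156512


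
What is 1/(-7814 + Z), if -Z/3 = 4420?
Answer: -1/21074 ≈ -4.7452e-5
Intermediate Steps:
Z = -13260 (Z = -3*4420 = -13260)
1/(-7814 + Z) = 1/(-7814 - 13260) = 1/(-21074) = -1/21074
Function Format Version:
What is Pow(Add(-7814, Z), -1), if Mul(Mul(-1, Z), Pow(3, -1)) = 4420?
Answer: Rational(-1, 21074) ≈ -4.7452e-5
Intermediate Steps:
Z = -13260 (Z = Mul(-3, 4420) = -13260)
Pow(Add(-7814, Z), -1) = Pow(Add(-7814, -13260), -1) = Pow(-21074, -1) = Rational(-1, 21074)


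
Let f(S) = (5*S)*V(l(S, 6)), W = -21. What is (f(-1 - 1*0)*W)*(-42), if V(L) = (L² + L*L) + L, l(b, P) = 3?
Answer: -92610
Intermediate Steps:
V(L) = L + 2*L² (V(L) = (L² + L²) + L = 2*L² + L = L + 2*L²)
f(S) = 105*S (f(S) = (5*S)*(3*(1 + 2*3)) = (5*S)*(3*(1 + 6)) = (5*S)*(3*7) = (5*S)*21 = 105*S)
(f(-1 - 1*0)*W)*(-42) = ((105*(-1 - 1*0))*(-21))*(-42) = ((105*(-1 + 0))*(-21))*(-42) = ((105*(-1))*(-21))*(-42) = -105*(-21)*(-42) = 2205*(-42) = -92610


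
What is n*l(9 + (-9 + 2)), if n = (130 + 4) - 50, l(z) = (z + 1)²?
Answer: 756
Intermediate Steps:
l(z) = (1 + z)²
n = 84 (n = 134 - 50 = 84)
n*l(9 + (-9 + 2)) = 84*(1 + (9 + (-9 + 2)))² = 84*(1 + (9 - 7))² = 84*(1 + 2)² = 84*3² = 84*9 = 756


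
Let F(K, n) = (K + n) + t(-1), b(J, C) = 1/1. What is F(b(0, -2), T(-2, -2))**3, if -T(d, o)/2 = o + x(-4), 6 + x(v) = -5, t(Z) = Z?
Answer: 17576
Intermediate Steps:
b(J, C) = 1
x(v) = -11 (x(v) = -6 - 5 = -11)
T(d, o) = 22 - 2*o (T(d, o) = -2*(o - 11) = -2*(-11 + o) = 22 - 2*o)
F(K, n) = -1 + K + n (F(K, n) = (K + n) - 1 = -1 + K + n)
F(b(0, -2), T(-2, -2))**3 = (-1 + 1 + (22 - 2*(-2)))**3 = (-1 + 1 + (22 + 4))**3 = (-1 + 1 + 26)**3 = 26**3 = 17576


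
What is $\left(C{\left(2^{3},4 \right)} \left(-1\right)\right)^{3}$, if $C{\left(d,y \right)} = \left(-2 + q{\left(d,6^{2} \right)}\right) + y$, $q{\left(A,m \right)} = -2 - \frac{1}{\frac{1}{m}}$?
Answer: $46656$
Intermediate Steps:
$q{\left(A,m \right)} = -2 - m$
$C{\left(d,y \right)} = -40 + y$ ($C{\left(d,y \right)} = \left(-2 - 38\right) + y = -40 + y$)
$\left(C{\left(2^{3},4 \right)} \left(-1\right)\right)^{3} = \left(\left(-40 + 4\right) \left(-1\right)\right)^{3} = \left(\left(-36\right) \left(-1\right)\right)^{3} = 36^{3} = 46656$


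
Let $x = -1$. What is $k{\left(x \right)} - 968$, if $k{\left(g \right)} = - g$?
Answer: $-967$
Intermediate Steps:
$k{\left(x \right)} - 968 = \left(-1\right) \left(-1\right) - 968 = 1 - 968 = -967$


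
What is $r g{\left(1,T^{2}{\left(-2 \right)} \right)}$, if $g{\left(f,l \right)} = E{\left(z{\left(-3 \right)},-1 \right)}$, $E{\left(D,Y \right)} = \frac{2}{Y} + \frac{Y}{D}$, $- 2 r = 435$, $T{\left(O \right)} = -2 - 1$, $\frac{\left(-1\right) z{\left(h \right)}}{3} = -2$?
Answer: $\frac{1885}{4} \approx 471.25$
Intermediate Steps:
$z{\left(h \right)} = 6$ ($z{\left(h \right)} = \left(-3\right) \left(-2\right) = 6$)
$T{\left(O \right)} = -3$ ($T{\left(O \right)} = -2 - 1 = -3$)
$r = - \frac{435}{2}$ ($r = \left(- \frac{1}{2}\right) 435 = - \frac{435}{2} \approx -217.5$)
$g{\left(f,l \right)} = - \frac{13}{6}$ ($g{\left(f,l \right)} = \frac{2}{-1} - \frac{1}{6} = 2 \left(-1\right) - \frac{1}{6} = -2 - \frac{1}{6} = - \frac{13}{6}$)
$r g{\left(1,T^{2}{\left(-2 \right)} \right)} = \left(- \frac{435}{2}\right) \left(- \frac{13}{6}\right) = \frac{1885}{4}$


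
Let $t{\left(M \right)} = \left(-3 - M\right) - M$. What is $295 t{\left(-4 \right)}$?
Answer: $1475$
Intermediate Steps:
$t{\left(M \right)} = -3 - 2 M$
$295 t{\left(-4 \right)} = 295 \left(-3 - -8\right) = 295 \left(-3 + 8\right) = 295 \cdot 5 = 1475$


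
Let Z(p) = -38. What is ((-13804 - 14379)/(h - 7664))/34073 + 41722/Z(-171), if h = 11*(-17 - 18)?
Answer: -5721203334320/5210817963 ≈ -1097.9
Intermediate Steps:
h = -385 (h = 11*(-35) = -385)
((-13804 - 14379)/(h - 7664))/34073 + 41722/Z(-171) = ((-13804 - 14379)/(-385 - 7664))/34073 + 41722/(-38) = -28183/(-8049)*(1/34073) + 41722*(-1/38) = -28183*(-1/8049)*(1/34073) - 20861/19 = (28183/8049)*(1/34073) - 20861/19 = 28183/274253577 - 20861/19 = -5721203334320/5210817963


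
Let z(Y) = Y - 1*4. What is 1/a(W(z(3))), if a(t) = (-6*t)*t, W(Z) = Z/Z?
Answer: -⅙ ≈ -0.16667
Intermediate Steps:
z(Y) = -4 + Y (z(Y) = Y - 4 = -4 + Y)
W(Z) = 1
a(t) = -6*t²
1/a(W(z(3))) = 1/(-6*1²) = 1/(-6*1) = 1/(-6) = -⅙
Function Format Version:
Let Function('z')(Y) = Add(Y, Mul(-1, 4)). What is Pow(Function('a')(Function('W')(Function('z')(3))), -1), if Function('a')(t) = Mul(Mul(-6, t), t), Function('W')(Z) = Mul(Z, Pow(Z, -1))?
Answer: Rational(-1, 6) ≈ -0.16667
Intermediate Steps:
Function('z')(Y) = Add(-4, Y) (Function('z')(Y) = Add(Y, -4) = Add(-4, Y))
Function('W')(Z) = 1
Function('a')(t) = Mul(-6, Pow(t, 2))
Pow(Function('a')(Function('W')(Function('z')(3))), -1) = Pow(Mul(-6, Pow(1, 2)), -1) = Pow(Mul(-6, 1), -1) = Pow(-6, -1) = Rational(-1, 6)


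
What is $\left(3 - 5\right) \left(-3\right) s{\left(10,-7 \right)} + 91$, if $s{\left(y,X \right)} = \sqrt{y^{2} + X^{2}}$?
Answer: $91 + 6 \sqrt{149} \approx 164.24$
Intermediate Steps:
$s{\left(y,X \right)} = \sqrt{X^{2} + y^{2}}$
$\left(3 - 5\right) \left(-3\right) s{\left(10,-7 \right)} + 91 = \left(3 - 5\right) \left(-3\right) \sqrt{\left(-7\right)^{2} + 10^{2}} + 91 = \left(-2\right) \left(-3\right) \sqrt{49 + 100} + 91 = 6 \sqrt{149} + 91 = 91 + 6 \sqrt{149}$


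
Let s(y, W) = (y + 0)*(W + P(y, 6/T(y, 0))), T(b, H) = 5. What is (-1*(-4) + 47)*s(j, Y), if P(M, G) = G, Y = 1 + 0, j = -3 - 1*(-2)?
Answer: -561/5 ≈ -112.20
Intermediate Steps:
j = -1 (j = -3 + 2 = -1)
Y = 1
s(y, W) = y*(6/5 + W) (s(y, W) = (y + 0)*(W + 6/5) = y*(W + 6*(1/5)) = y*(W + 6/5) = y*(6/5 + W))
(-1*(-4) + 47)*s(j, Y) = (-1*(-4) + 47)*((1/5)*(-1)*(6 + 5*1)) = (4 + 47)*((1/5)*(-1)*(6 + 5)) = 51*((1/5)*(-1)*11) = 51*(-11/5) = -561/5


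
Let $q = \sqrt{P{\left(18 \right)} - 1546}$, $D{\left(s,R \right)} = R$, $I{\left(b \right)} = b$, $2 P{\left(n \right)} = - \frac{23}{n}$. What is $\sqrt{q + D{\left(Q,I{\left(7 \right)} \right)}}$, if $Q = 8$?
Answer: $\frac{\sqrt{252 + 6 i \sqrt{55679}}}{6} \approx 4.8449 + 4.0587 i$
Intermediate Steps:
$P{\left(n \right)} = - \frac{23}{2 n}$ ($P{\left(n \right)} = \frac{\left(-23\right) \frac{1}{n}}{2} = - \frac{23}{2 n}$)
$q = \frac{i \sqrt{55679}}{6}$ ($q = \sqrt{- \frac{23}{2 \cdot 18} - 1546} = \sqrt{\left(- \frac{23}{2}\right) \frac{1}{18} - 1546} = \sqrt{- \frac{23}{36} - 1546} = \sqrt{- \frac{55679}{36}} = \frac{i \sqrt{55679}}{6} \approx 39.327 i$)
$\sqrt{q + D{\left(Q,I{\left(7 \right)} \right)}} = \sqrt{\frac{i \sqrt{55679}}{6} + 7} = \sqrt{7 + \frac{i \sqrt{55679}}{6}}$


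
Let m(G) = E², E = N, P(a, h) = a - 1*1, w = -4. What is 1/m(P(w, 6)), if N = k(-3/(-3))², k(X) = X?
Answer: 1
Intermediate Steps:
N = 1 (N = (-3/(-3))² = (-3*(-⅓))² = 1² = 1)
P(a, h) = -1 + a (P(a, h) = a - 1 = -1 + a)
E = 1
m(G) = 1 (m(G) = 1² = 1)
1/m(P(w, 6)) = 1/1 = 1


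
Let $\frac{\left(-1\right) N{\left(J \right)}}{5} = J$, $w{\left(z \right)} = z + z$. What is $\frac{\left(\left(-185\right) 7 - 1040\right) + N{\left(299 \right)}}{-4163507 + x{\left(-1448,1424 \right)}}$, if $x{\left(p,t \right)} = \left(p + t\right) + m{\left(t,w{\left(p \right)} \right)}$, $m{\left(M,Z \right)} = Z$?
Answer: $\frac{3830}{4166427} \approx 0.00091925$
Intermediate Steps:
$w{\left(z \right)} = 2 z$
$x{\left(p,t \right)} = t + 3 p$ ($x{\left(p,t \right)} = \left(p + t\right) + 2 p = t + 3 p$)
$N{\left(J \right)} = - 5 J$
$\frac{\left(\left(-185\right) 7 - 1040\right) + N{\left(299 \right)}}{-4163507 + x{\left(-1448,1424 \right)}} = \frac{\left(\left(-185\right) 7 - 1040\right) - 1495}{-4163507 + \left(1424 + 3 \left(-1448\right)\right)} = \frac{\left(-1295 - 1040\right) - 1495}{-4163507 + \left(1424 - 4344\right)} = \frac{-2335 - 1495}{-4163507 - 2920} = - \frac{3830}{-4166427} = \left(-3830\right) \left(- \frac{1}{4166427}\right) = \frac{3830}{4166427}$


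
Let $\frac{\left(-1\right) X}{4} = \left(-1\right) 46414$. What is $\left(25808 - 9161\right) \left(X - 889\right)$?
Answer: $3075816249$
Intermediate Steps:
$X = 185656$ ($X = - 4 \left(\left(-1\right) 46414\right) = \left(-4\right) \left(-46414\right) = 185656$)
$\left(25808 - 9161\right) \left(X - 889\right) = \left(25808 - 9161\right) \left(185656 - 889\right) = \left(25808 - 9161\right) 184767 = 16647 \cdot 184767 = 3075816249$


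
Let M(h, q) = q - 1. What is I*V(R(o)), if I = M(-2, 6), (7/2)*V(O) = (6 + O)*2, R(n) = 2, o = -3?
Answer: 160/7 ≈ 22.857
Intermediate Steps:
M(h, q) = -1 + q
V(O) = 24/7 + 4*O/7 (V(O) = 2*((6 + O)*2)/7 = 2*(12 + 2*O)/7 = 24/7 + 4*O/7)
I = 5 (I = -1 + 6 = 5)
I*V(R(o)) = 5*(24/7 + (4/7)*2) = 5*(24/7 + 8/7) = 5*(32/7) = 160/7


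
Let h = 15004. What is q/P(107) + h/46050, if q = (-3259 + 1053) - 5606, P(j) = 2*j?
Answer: -89132936/2463675 ≈ -36.179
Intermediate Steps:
q = -7812 (q = -2206 - 5606 = -7812)
q/P(107) + h/46050 = -7812/(2*107) + 15004/46050 = -7812/214 + 15004*(1/46050) = -7812*1/214 + 7502/23025 = -3906/107 + 7502/23025 = -89132936/2463675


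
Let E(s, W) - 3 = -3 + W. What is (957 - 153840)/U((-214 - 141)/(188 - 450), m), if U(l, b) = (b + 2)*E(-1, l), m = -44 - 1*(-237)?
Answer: -13351782/23075 ≈ -578.63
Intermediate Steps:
E(s, W) = W (E(s, W) = 3 + (-3 + W) = W)
m = 193 (m = -44 + 237 = 193)
U(l, b) = l*(2 + b) (U(l, b) = (b + 2)*l = (2 + b)*l = l*(2 + b))
(957 - 153840)/U((-214 - 141)/(188 - 450), m) = (957 - 153840)/((((-214 - 141)/(188 - 450))*(2 + 193))) = -152883/(-355/(-262)*195) = -152883/(-355*(-1/262)*195) = -152883/((355/262)*195) = -152883/69225/262 = -152883*262/69225 = -13351782/23075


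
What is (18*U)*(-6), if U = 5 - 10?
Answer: 540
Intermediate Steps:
U = -5
(18*U)*(-6) = (18*(-5))*(-6) = -90*(-6) = 540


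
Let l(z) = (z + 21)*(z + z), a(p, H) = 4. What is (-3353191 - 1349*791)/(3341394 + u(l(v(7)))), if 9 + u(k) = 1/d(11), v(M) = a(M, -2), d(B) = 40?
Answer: -176810000/133655401 ≈ -1.3229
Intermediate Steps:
v(M) = 4
l(z) = 2*z*(21 + z) (l(z) = (21 + z)*(2*z) = 2*z*(21 + z))
u(k) = -359/40 (u(k) = -9 + 1/40 = -359/40)
(-3353191 - 1349*791)/(3341394 + u(l(v(7)))) = (-3353191 - 1349*791)/(3341394 - 359/40) = (-3353191 - 1067059)/(133655401/40) = -4420250*40/133655401 = -176810000/133655401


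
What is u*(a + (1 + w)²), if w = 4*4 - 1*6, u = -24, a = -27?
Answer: -2256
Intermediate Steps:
w = 10 (w = 16 - 6 = 10)
u*(a + (1 + w)²) = -24*(-27 + (1 + 10)²) = -24*(-27 + 11²) = -24*(-27 + 121) = -24*94 = -2256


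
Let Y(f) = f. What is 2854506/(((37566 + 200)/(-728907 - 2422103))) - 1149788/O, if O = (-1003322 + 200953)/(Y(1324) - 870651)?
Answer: -3627359203738311478/15151133827 ≈ -2.3941e+8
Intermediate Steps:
O = 802369/869327 (O = (-1003322 + 200953)/(1324 - 870651) = -802369/(-869327) = -802369*(-1/869327) = 802369/869327 ≈ 0.92298)
2854506/(((37566 + 200)/(-728907 - 2422103))) - 1149788/O = 2854506/(((37566 + 200)/(-728907 - 2422103))) - 1149788/802369/869327 = 2854506/((37766/(-3151010))) - 1149788*869327/802369 = 2854506/((37766*(-1/3151010))) - 999541752676/802369 = 2854506/(-18883/1575505) - 999541752676/802369 = 2854506*(-1575505/18883) - 999541752676/802369 = -4497288475530/18883 - 999541752676/802369 = -3627359203738311478/15151133827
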